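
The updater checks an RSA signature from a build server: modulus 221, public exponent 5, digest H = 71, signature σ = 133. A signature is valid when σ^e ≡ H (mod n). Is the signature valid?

invalid

σ^2 ≡ 133^2 = 17689 ≡ 9
σ^4 ≡ 9^2 = 81
5 = 4 + 1, so σ^5 ≡ 81·133 ≡ 165 (mod 221)
165 ≠ 71, so verification fails.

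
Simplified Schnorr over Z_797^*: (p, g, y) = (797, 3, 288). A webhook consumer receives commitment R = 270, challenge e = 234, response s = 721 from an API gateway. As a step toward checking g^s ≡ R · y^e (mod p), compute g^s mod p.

778

Squares mod 797: 3^1≡3, 3^2≡9, 3^4≡81, 3^8≡185, 3^16≡751, 3^32≡522, 3^64≡707, 3^128≡130, 3^256≡163, 3^512≡268
721 = 512 + 128 + 64 + 16 + 1, so 3^721 ≡ 268·130·707·751·3 ≡ 778 (mod 797)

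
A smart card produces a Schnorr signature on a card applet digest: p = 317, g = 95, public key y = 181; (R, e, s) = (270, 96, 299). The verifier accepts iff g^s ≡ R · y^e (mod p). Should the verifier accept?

g^s mod p:
95^299 mod 317 = 204
R · y^e mod p:
181^96 mod 317 = 67
270·67 = 18090 ≡ 21 (mod 317)
204 ≠ 21; the check fails.

reject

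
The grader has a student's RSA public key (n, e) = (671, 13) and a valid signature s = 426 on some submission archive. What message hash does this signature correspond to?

s^2 ≡ 426^2 = 181476 ≡ 306
s^4 ≡ 306^2 = 93636 ≡ 367
s^8 ≡ 367^2 = 134689 ≡ 489
13 = 8 + 4 + 1, so s^13 ≡ 489·367·426 ≡ 182 (mod 671)

182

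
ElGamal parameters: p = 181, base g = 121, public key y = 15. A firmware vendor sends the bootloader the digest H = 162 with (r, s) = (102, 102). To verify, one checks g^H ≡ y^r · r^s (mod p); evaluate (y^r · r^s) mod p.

Squares mod 181: 15^1≡15, 15^2≡44, 15^4≡126, 15^8≡129, 15^16≡170, 15^32≡121, 15^64≡161
102 = 64 + 32 + 4 + 2, so 15^102 ≡ 161·121·126·44 ≡ 145 (mod 181)
Squares mod 181: 102^1≡102, 102^2≡87, 102^4≡148, 102^8≡3, 102^16≡9, 102^32≡81, 102^64≡45
102 = 64 + 32 + 4 + 2, so 102^102 ≡ 45·81·148·87 ≡ 82 (mod 181)
y^r · r^s ≡ 145·82 = 11890 ≡ 125 (mod 181)

125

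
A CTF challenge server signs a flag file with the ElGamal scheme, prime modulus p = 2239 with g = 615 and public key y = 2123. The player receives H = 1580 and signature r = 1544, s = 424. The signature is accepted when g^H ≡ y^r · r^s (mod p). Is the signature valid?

Left side g^H mod p:
615^1580 mod 2239 = 160
Right side y^r · r^s mod p:
2123^1544 mod 2239 = 886
1544^424 mod 2239 = 1209
886·1209 = 1071174 ≡ 932 (mod 2239)
160 ≠ 932, so verification fails.

invalid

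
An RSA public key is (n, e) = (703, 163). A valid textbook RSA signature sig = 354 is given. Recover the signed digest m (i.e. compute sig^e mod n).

354

Squares mod 703: sig^1≡354, sig^2≡182, sig^4≡83, sig^8≡562, sig^16≡197, sig^32≡144, sig^64≡349, sig^128≡182
163 = 128 + 32 + 2 + 1, so sig^163 ≡ 182·144·182·354 ≡ 354 (mod 703)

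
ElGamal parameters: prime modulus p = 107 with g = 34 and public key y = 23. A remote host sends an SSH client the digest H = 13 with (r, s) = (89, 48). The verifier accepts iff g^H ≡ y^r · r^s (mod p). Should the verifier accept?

reject

Left side g^H mod p:
34^2 = 1156 ≡ 86
34^4 ≡ 86^2 = 7396 ≡ 13
34^8 ≡ 13^2 = 169 ≡ 62
13 = 8 + 4 + 1, so 34^13 ≡ 62·13·34 ≡ 12 (mod 107)
Right side y^r · r^s mod p:
23^2 = 529 ≡ 101
23^4 ≡ 101^2 = 10201 ≡ 36
23^8 ≡ 36^2 = 1296 ≡ 12
23^16 ≡ 12^2 = 144 ≡ 37
23^32 ≡ 37^2 = 1369 ≡ 85
23^64 ≡ 85^2 = 7225 ≡ 56
89 = 64 + 16 + 8 + 1, so 23^89 ≡ 56·37·12·23 ≡ 64 (mod 107)
89^2 = 7921 ≡ 3
89^4 ≡ 3^2 = 9
89^8 ≡ 9^2 = 81
89^16 ≡ 81^2 = 6561 ≡ 34
89^32 ≡ 34^2 = 1156 ≡ 86
48 = 32 + 16, so 89^48 ≡ 86·34 ≡ 35 (mod 107)
64·35 = 2240 ≡ 100 (mod 107)
12 ≠ 100, so verification fails.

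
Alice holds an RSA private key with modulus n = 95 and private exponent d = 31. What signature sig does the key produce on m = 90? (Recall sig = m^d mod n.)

Squares mod 95: m^1≡90, m^2≡25, m^4≡55, m^8≡80, m^16≡35
31 = 16 + 8 + 4 + 2 + 1, so m^31 ≡ 35·80·55·25·90 ≡ 40 (mod 95)

40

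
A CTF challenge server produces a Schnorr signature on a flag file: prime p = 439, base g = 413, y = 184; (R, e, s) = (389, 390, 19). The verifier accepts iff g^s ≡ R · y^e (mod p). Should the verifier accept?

g^s mod p:
413^2 = 170569 ≡ 237
413^4 ≡ 237^2 = 56169 ≡ 416
413^8 ≡ 416^2 = 173056 ≡ 90
413^16 ≡ 90^2 = 8100 ≡ 198
19 = 16 + 2 + 1, so 413^19 ≡ 198·237·413 ≡ 344 (mod 439)
R · y^e mod p:
184^2 = 33856 ≡ 53
184^4 ≡ 53^2 = 2809 ≡ 175
184^8 ≡ 175^2 = 30625 ≡ 334
184^16 ≡ 334^2 = 111556 ≡ 50
184^32 ≡ 50^2 = 2500 ≡ 305
184^64 ≡ 305^2 = 93025 ≡ 396
184^128 ≡ 396^2 = 156816 ≡ 93
184^256 ≡ 93^2 = 8649 ≡ 308
390 = 256 + 128 + 4 + 2, so 184^390 ≡ 308·93·175·53 ≡ 397 (mod 439)
389·397 = 154433 ≡ 344 (mod 439)
344 ≡ 344 (mod 439); signature holds.

accept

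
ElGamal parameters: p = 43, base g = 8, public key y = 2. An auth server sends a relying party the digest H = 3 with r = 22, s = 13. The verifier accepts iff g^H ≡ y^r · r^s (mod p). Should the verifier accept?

accept

Left side g^H mod p:
8^2 = 64 ≡ 21
3 = 2 + 1, so 8^3 ≡ 21·8 ≡ 39 (mod 43)
Right side y^r · r^s mod p:
2^2 = 4
2^4 ≡ 4^2 = 16
2^8 ≡ 16^2 = 256 ≡ 41
2^16 ≡ 41^2 = 1681 ≡ 4
22 = 16 + 4 + 2, so 2^22 ≡ 4·16·4 ≡ 41 (mod 43)
22^2 = 484 ≡ 11
22^4 ≡ 11^2 = 121 ≡ 35
22^8 ≡ 35^2 = 1225 ≡ 21
13 = 8 + 4 + 1, so 22^13 ≡ 21·35·22 ≡ 2 (mod 43)
41·2 = 82 ≡ 39 (mod 43)
39 ≡ 39 (mod 43), so the signature is genuine.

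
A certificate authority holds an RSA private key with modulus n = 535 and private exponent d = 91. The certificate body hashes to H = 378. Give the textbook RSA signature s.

492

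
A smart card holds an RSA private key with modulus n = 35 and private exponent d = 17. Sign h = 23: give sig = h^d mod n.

h^2 ≡ 23^2 = 529 ≡ 4
h^4 ≡ 4^2 = 16
h^8 ≡ 16^2 = 256 ≡ 11
h^16 ≡ 11^2 = 121 ≡ 16
17 = 16 + 1, so h^17 ≡ 16·23 ≡ 18 (mod 35)

18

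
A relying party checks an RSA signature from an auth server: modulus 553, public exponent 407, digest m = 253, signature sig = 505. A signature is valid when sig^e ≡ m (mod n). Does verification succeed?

passes

sig^2 ≡ 505^2 = 255025 ≡ 92
sig^4 ≡ 92^2 = 8464 ≡ 169
sig^8 ≡ 169^2 = 28561 ≡ 358
sig^16 ≡ 358^2 = 128164 ≡ 421
sig^32 ≡ 421^2 = 177241 ≡ 281
sig^64 ≡ 281^2 = 78961 ≡ 435
sig^128 ≡ 435^2 = 189225 ≡ 99
sig^256 ≡ 99^2 = 9801 ≡ 400
407 = 256 + 128 + 16 + 4 + 2 + 1, so sig^407 ≡ 400·99·421·169·92·505 ≡ 253 (mod 553)
sig^407 mod 553 = 253 matches m.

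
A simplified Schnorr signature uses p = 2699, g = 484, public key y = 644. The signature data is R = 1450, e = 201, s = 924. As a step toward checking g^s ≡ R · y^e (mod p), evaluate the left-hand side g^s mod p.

Squares mod 2699: 484^1≡484, 484^2≡2142, 484^4≡2563, 484^8≡2302, 484^16≡1067, 484^32≡2210, 484^64≡1609, 484^128≡540, 484^256≡108, 484^512≡868
924 = 512 + 256 + 128 + 16 + 8 + 4, so 484^924 ≡ 868·108·540·1067·2302·2563 ≡ 319 (mod 2699)

319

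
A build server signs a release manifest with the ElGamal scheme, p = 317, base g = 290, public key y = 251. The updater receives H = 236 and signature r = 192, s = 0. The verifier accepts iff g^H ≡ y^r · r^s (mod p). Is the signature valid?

Left side g^H mod p:
Squares mod 317: 290^1≡290, 290^2≡95, 290^4≡149, 290^8≡11, 290^16≡121, 290^32≡59, 290^64≡311, 290^128≡36
236 = 128 + 64 + 32 + 8 + 4, so 290^236 ≡ 36·311·59·11·149 ≡ 31 (mod 317)
Right side y^r · r^s mod p:
Squares mod 317: 251^1≡251, 251^2≡235, 251^4≡67, 251^8≡51, 251^16≡65, 251^32≡104, 251^64≡38, 251^128≡176
192 = 128 + 64, so 251^192 ≡ 176·38 ≡ 31 (mod 317)
192^0 mod 317 = 1
31·1 = 31 ≡ 31 (mod 317)
31 ≡ 31 (mod 317), so the signature is genuine.

valid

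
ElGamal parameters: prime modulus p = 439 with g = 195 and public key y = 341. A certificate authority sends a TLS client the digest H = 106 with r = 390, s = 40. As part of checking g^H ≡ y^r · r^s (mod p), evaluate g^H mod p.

8

195^2 = 38025 ≡ 271
195^4 ≡ 271^2 = 73441 ≡ 128
195^8 ≡ 128^2 = 16384 ≡ 141
195^16 ≡ 141^2 = 19881 ≡ 126
195^32 ≡ 126^2 = 15876 ≡ 72
195^64 ≡ 72^2 = 5184 ≡ 355
106 = 64 + 32 + 8 + 2, so 195^106 ≡ 355·72·141·271 ≡ 8 (mod 439)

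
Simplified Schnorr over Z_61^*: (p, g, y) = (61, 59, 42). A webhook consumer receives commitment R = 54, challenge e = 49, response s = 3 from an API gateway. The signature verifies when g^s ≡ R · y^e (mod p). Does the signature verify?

does not verify

g^s mod p:
59^2 = 3481 ≡ 4
3 = 2 + 1, so 59^3 ≡ 4·59 ≡ 53 (mod 61)
R · y^e mod p:
42^2 = 1764 ≡ 56
42^4 ≡ 56^2 = 3136 ≡ 25
42^8 ≡ 25^2 = 625 ≡ 15
42^16 ≡ 15^2 = 225 ≡ 42
42^32 ≡ 42^2 = 1764 ≡ 56
49 = 32 + 16 + 1, so 42^49 ≡ 56·42·42 ≡ 25 (mod 61)
54·25 = 1350 ≡ 8 (mod 61)
53 ≠ 8; the check fails.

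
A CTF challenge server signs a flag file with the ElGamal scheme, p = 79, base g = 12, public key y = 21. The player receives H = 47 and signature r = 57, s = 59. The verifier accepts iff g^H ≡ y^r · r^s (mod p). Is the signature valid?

valid

Left side g^H mod p:
Squares mod 79: 12^1≡12, 12^2≡65, 12^4≡38, 12^8≡22, 12^16≡10, 12^32≡21
47 = 32 + 8 + 4 + 2 + 1, so 12^47 ≡ 21·22·38·65·12 ≡ 57 (mod 79)
Right side y^r · r^s mod p:
Squares mod 79: 21^1≡21, 21^2≡46, 21^4≡62, 21^8≡52, 21^16≡18, 21^32≡8
57 = 32 + 16 + 8 + 1, so 21^57 ≡ 8·18·52·21 ≡ 38 (mod 79)
Squares mod 79: 57^1≡57, 57^2≡10, 57^4≡21, 57^8≡46, 57^16≡62, 57^32≡52
59 = 32 + 16 + 8 + 2 + 1, so 57^59 ≡ 52·62·46·10·57 ≡ 41 (mod 79)
38·41 = 1558 ≡ 57 (mod 79)
57 ≡ 57 (mod 79), so the signature is genuine.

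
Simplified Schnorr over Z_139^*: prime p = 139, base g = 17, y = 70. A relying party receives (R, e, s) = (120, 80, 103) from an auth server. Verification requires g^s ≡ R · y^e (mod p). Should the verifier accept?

g^s mod p:
17^2 = 289 ≡ 11
17^4 ≡ 11^2 = 121
17^8 ≡ 121^2 = 14641 ≡ 46
17^16 ≡ 46^2 = 2116 ≡ 31
17^32 ≡ 31^2 = 961 ≡ 127
17^64 ≡ 127^2 = 16129 ≡ 5
103 = 64 + 32 + 4 + 2 + 1, so 17^103 ≡ 5·127·121·11·17 ≡ 132 (mod 139)
R · y^e mod p:
70^2 = 4900 ≡ 35
70^4 ≡ 35^2 = 1225 ≡ 113
70^8 ≡ 113^2 = 12769 ≡ 120
70^16 ≡ 120^2 = 14400 ≡ 83
70^32 ≡ 83^2 = 6889 ≡ 78
70^64 ≡ 78^2 = 6084 ≡ 107
80 = 64 + 16, so 70^80 ≡ 107·83 ≡ 124 (mod 139)
120·124 = 14880 ≡ 7 (mod 139)
132 ≠ 7; the check fails.

reject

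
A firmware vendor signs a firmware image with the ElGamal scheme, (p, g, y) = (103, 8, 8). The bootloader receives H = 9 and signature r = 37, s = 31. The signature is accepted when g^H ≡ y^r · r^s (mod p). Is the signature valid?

Left side g^H mod p:
8^2 = 64
8^4 ≡ 64^2 = 4096 ≡ 79
8^8 ≡ 79^2 = 6241 ≡ 61
9 = 8 + 1, so 8^9 ≡ 61·8 ≡ 76 (mod 103)
Right side y^r · r^s mod p:
8^2 = 64
8^4 ≡ 64^2 = 4096 ≡ 79
8^8 ≡ 79^2 = 6241 ≡ 61
8^16 ≡ 61^2 = 3721 ≡ 13
8^32 ≡ 13^2 = 169 ≡ 66
37 = 32 + 4 + 1, so 8^37 ≡ 66·79·8 ≡ 100 (mod 103)
37^2 = 1369 ≡ 30
37^4 ≡ 30^2 = 900 ≡ 76
37^8 ≡ 76^2 = 5776 ≡ 8
37^16 ≡ 8^2 = 64
31 = 16 + 8 + 4 + 2 + 1, so 37^31 ≡ 64·8·76·30·37 ≡ 94 (mod 103)
100·94 = 9400 ≡ 27 (mod 103)
76 ≠ 27, so verification fails.

invalid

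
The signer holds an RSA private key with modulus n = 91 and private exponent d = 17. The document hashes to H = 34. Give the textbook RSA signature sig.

H^2 ≡ 34^2 = 1156 ≡ 64
H^4 ≡ 64^2 = 4096 ≡ 1
H^8 ≡ 1^2 = 1
H^16 ≡ 1^2 = 1
17 = 16 + 1, so H^17 ≡ 1·34 ≡ 34 (mod 91)

34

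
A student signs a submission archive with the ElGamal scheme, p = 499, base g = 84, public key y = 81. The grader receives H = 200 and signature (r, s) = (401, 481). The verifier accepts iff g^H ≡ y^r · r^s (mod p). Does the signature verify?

Left side g^H mod p:
84^2 = 7056 ≡ 70
84^4 ≡ 70^2 = 4900 ≡ 409
84^8 ≡ 409^2 = 167281 ≡ 116
84^16 ≡ 116^2 = 13456 ≡ 482
84^32 ≡ 482^2 = 232324 ≡ 289
84^64 ≡ 289^2 = 83521 ≡ 188
84^128 ≡ 188^2 = 35344 ≡ 414
200 = 128 + 64 + 8, so 84^200 ≡ 414·188·116 ≡ 105 (mod 499)
Right side y^r · r^s mod p:
81^2 = 6561 ≡ 74
81^4 ≡ 74^2 = 5476 ≡ 486
81^8 ≡ 486^2 = 236196 ≡ 169
81^16 ≡ 169^2 = 28561 ≡ 118
81^32 ≡ 118^2 = 13924 ≡ 451
81^64 ≡ 451^2 = 203401 ≡ 308
81^128 ≡ 308^2 = 94864 ≡ 54
81^256 ≡ 54^2 = 2916 ≡ 421
401 = 256 + 128 + 16 + 1, so 81^401 ≡ 421·54·118·81 ≡ 26 (mod 499)
401^2 = 160801 ≡ 123
401^4 ≡ 123^2 = 15129 ≡ 159
401^8 ≡ 159^2 = 25281 ≡ 331
401^16 ≡ 331^2 = 109561 ≡ 280
401^32 ≡ 280^2 = 78400 ≡ 57
401^64 ≡ 57^2 = 3249 ≡ 255
401^128 ≡ 255^2 = 65025 ≡ 155
401^256 ≡ 155^2 = 24025 ≡ 73
481 = 256 + 128 + 64 + 32 + 1, so 401^481 ≡ 73·155·255·57·401 ≡ 100 (mod 499)
26·100 = 2600 ≡ 105 (mod 499)
105 ≡ 105 (mod 499), so the signature is genuine.

verifies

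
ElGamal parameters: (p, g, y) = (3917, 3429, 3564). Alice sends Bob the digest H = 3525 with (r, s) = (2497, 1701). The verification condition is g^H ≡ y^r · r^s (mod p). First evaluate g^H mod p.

3869

3429^2 = 11758041 ≡ 3124
3429^4 ≡ 3124^2 = 9759376 ≡ 2129
3429^8 ≡ 2129^2 = 4532641 ≡ 672
3429^16 ≡ 672^2 = 451584 ≡ 1129
3429^32 ≡ 1129^2 = 1274641 ≡ 1616
3429^64 ≡ 1616^2 = 2611456 ≡ 2734
3429^128 ≡ 2734^2 = 7474756 ≡ 1120
3429^256 ≡ 1120^2 = 1254400 ≡ 960
3429^512 ≡ 960^2 = 921600 ≡ 1105
3429^1024 ≡ 1105^2 = 1221025 ≡ 2838
3429^2048 ≡ 2838^2 = 8054244 ≡ 892
3525 = 2048 + 1024 + 256 + 128 + 64 + 4 + 1, so 3429^3525 ≡ 892·2838·960·1120·2734·2129·3429 ≡ 3869 (mod 3917)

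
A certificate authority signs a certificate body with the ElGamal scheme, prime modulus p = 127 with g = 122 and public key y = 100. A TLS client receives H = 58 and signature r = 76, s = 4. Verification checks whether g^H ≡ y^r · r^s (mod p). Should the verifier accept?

Left side g^H mod p:
122^2 = 14884 ≡ 25
122^4 ≡ 25^2 = 625 ≡ 117
122^8 ≡ 117^2 = 13689 ≡ 100
122^16 ≡ 100^2 = 10000 ≡ 94
122^32 ≡ 94^2 = 8836 ≡ 73
58 = 32 + 16 + 8 + 2, so 122^58 ≡ 73·94·100·25 ≡ 94 (mod 127)
Right side y^r · r^s mod p:
100^2 = 10000 ≡ 94
100^4 ≡ 94^2 = 8836 ≡ 73
100^8 ≡ 73^2 = 5329 ≡ 122
100^16 ≡ 122^2 = 14884 ≡ 25
100^32 ≡ 25^2 = 625 ≡ 117
100^64 ≡ 117^2 = 13689 ≡ 100
76 = 64 + 8 + 4, so 100^76 ≡ 100·122·73 ≡ 76 (mod 127)
76^2 = 5776 ≡ 61
76^4 ≡ 61^2 = 3721 ≡ 38
76·38 = 2888 ≡ 94 (mod 127)
94 ≡ 94 (mod 127), so the signature is genuine.

accept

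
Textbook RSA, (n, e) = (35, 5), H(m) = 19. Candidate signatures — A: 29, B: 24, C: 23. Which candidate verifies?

B

Candidate A: 29^5 mod 35 = 29
Candidate B: 24^5 mod 35 = 19
  → matches H(m) = 19
Candidate C: 23^5 mod 35 = 18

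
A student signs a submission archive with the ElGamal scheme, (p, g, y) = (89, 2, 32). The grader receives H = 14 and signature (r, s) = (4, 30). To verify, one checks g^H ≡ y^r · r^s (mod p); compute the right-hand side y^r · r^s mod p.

8

32^2 = 1024 ≡ 45
32^4 ≡ 45^2 = 2025 ≡ 67
4^2 = 16
4^4 ≡ 16^2 = 256 ≡ 78
4^8 ≡ 78^2 = 6084 ≡ 32
4^16 ≡ 32^2 = 1024 ≡ 45
30 = 16 + 8 + 4 + 2, so 4^30 ≡ 45·32·78·16 ≡ 32 (mod 89)
y^r · r^s ≡ 67·32 = 2144 ≡ 8 (mod 89)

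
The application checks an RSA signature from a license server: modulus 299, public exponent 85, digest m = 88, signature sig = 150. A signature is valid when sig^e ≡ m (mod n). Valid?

no

sig^2 ≡ 150^2 = 22500 ≡ 75
sig^4 ≡ 75^2 = 5625 ≡ 243
sig^8 ≡ 243^2 = 59049 ≡ 146
sig^16 ≡ 146^2 = 21316 ≡ 87
sig^32 ≡ 87^2 = 7569 ≡ 94
sig^64 ≡ 94^2 = 8836 ≡ 165
85 = 64 + 16 + 4 + 1, so sig^85 ≡ 165·87·243·150 ≡ 215 (mod 299)
The recovered value 215 does not match the digest 88.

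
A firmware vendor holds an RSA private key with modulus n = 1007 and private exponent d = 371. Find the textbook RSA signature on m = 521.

m^2 ≡ 521^2 = 271441 ≡ 558
m^4 ≡ 558^2 = 311364 ≡ 201
m^8 ≡ 201^2 = 40401 ≡ 121
m^16 ≡ 121^2 = 14641 ≡ 543
m^32 ≡ 543^2 = 294849 ≡ 805
m^64 ≡ 805^2 = 648025 ≡ 524
m^128 ≡ 524^2 = 274576 ≡ 672
m^256 ≡ 672^2 = 451584 ≡ 448
371 = 256 + 64 + 32 + 16 + 2 + 1, so m^371 ≡ 448·524·805·543·558·521 ≡ 69 (mod 1007)

69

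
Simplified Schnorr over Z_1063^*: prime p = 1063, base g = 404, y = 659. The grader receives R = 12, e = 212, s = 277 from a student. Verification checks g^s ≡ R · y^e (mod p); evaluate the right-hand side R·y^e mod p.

852

Squares mod 1063: 659^1≡659, 659^2≡577, 659^4≡210, 659^8≡517, 659^16≡476, 659^32≡157, 659^64≡200, 659^128≡669
212 = 128 + 64 + 16 + 4, so 659^212 ≡ 669·200·476·210 ≡ 71 (mod 1063)
R · y^e ≡ 12·71 = 852 ≡ 852 (mod 1063)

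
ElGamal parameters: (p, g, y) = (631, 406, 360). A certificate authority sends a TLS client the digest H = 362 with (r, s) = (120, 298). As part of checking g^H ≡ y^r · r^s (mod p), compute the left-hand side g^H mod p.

406^362 mod 631 = 521

521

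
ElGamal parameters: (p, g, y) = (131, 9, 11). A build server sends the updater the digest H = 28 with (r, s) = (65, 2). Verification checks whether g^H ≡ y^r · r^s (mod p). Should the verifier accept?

reject

Left side g^H mod p:
Squares mod 131: 9^1≡9, 9^2≡81, 9^4≡11, 9^8≡121, 9^16≡100
28 = 16 + 8 + 4, so 9^28 ≡ 100·121·11 ≡ 4 (mod 131)
Right side y^r · r^s mod p:
Squares mod 131: 11^1≡11, 11^2≡121, 11^4≡100, 11^8≡44, 11^16≡102, 11^32≡55, 11^64≡12
65 = 64 + 1, so 11^65 ≡ 12·11 ≡ 1 (mod 131)
Squares mod 131: 65^1≡65, 65^2≡33
65^2 ≡ 33 (mod 131)
1·33 = 33 ≡ 33 (mod 131)
4 ≠ 33, so verification fails.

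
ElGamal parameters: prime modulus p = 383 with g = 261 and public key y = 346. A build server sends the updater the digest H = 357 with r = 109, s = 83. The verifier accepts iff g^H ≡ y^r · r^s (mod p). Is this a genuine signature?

forged

Left side g^H mod p:
261^2 = 68121 ≡ 330
261^4 ≡ 330^2 = 108900 ≡ 128
261^8 ≡ 128^2 = 16384 ≡ 298
261^16 ≡ 298^2 = 88804 ≡ 331
261^32 ≡ 331^2 = 109561 ≡ 23
261^64 ≡ 23^2 = 529 ≡ 146
261^128 ≡ 146^2 = 21316 ≡ 251
261^256 ≡ 251^2 = 63001 ≡ 189
357 = 256 + 64 + 32 + 4 + 1, so 261^357 ≡ 189·146·23·128·261 ≡ 16 (mod 383)
Right side y^r · r^s mod p:
346^2 = 119716 ≡ 220
346^4 ≡ 220^2 = 48400 ≡ 142
346^8 ≡ 142^2 = 20164 ≡ 248
346^16 ≡ 248^2 = 61504 ≡ 224
346^32 ≡ 224^2 = 50176 ≡ 3
346^64 ≡ 3^2 = 9
109 = 64 + 32 + 8 + 4 + 1, so 346^109 ≡ 9·3·248·142·346 ≡ 64 (mod 383)
109^2 = 11881 ≡ 8
109^4 ≡ 8^2 = 64
109^8 ≡ 64^2 = 4096 ≡ 266
109^16 ≡ 266^2 = 70756 ≡ 284
109^32 ≡ 284^2 = 80656 ≡ 226
109^64 ≡ 226^2 = 51076 ≡ 137
83 = 64 + 16 + 2 + 1, so 109^83 ≡ 137·284·8·109 ≡ 104 (mod 383)
64·104 = 6656 ≡ 145 (mod 383)
16 ≠ 145, so verification fails.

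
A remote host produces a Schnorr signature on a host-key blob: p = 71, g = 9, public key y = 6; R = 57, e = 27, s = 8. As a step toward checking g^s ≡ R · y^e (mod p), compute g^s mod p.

60

9^2 = 81 ≡ 10
9^4 ≡ 10^2 = 100 ≡ 29
9^8 ≡ 29^2 = 841 ≡ 60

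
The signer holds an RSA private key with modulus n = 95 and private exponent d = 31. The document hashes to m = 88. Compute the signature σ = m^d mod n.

Squares mod 95: m^1≡88, m^2≡49, m^4≡26, m^8≡11, m^16≡26
31 = 16 + 8 + 4 + 2 + 1, so m^31 ≡ 26·11·26·49·88 ≡ 12 (mod 95)

12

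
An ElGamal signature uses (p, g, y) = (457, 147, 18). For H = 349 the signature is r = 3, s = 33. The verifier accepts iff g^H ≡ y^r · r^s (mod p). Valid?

no

Left side g^H mod p:
147^2 = 21609 ≡ 130
147^4 ≡ 130^2 = 16900 ≡ 448
147^8 ≡ 448^2 = 200704 ≡ 81
147^16 ≡ 81^2 = 6561 ≡ 163
147^32 ≡ 163^2 = 26569 ≡ 63
147^64 ≡ 63^2 = 3969 ≡ 313
147^128 ≡ 313^2 = 97969 ≡ 171
147^256 ≡ 171^2 = 29241 ≡ 450
349 = 256 + 64 + 16 + 8 + 4 + 1, so 147^349 ≡ 450·313·163·81·448·147 ≡ 158 (mod 457)
Right side y^r · r^s mod p:
18^2 = 324
3 = 2 + 1, so 18^3 ≡ 324·18 ≡ 348 (mod 457)
3^2 = 9
3^4 ≡ 9^2 = 81
3^8 ≡ 81^2 = 6561 ≡ 163
3^16 ≡ 163^2 = 26569 ≡ 63
3^32 ≡ 63^2 = 3969 ≡ 313
33 = 32 + 1, so 3^33 ≡ 313·3 ≡ 25 (mod 457)
348·25 = 8700 ≡ 17 (mod 457)
158 ≠ 17, so verification fails.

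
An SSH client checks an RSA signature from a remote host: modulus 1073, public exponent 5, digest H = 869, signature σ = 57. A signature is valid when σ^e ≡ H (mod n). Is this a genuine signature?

genuine

Squares mod 1073: σ^1≡57, σ^2≡30, σ^4≡900
5 = 4 + 1, so σ^5 ≡ 900·57 ≡ 869 (mod 1073)
σ^5 mod 1073 = 869 matches H.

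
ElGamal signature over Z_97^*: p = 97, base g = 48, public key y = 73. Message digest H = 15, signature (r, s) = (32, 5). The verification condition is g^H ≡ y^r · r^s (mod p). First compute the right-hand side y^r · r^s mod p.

27

Squares mod 97: 73^1≡73, 73^2≡91, 73^4≡36, 73^8≡35, 73^16≡61, 73^32≡35
73^32 ≡ 35 (mod 97)
Squares mod 97: 32^1≡32, 32^2≡54, 32^4≡6
5 = 4 + 1, so 32^5 ≡ 6·32 ≡ 95 (mod 97)
y^r · r^s ≡ 35·95 = 3325 ≡ 27 (mod 97)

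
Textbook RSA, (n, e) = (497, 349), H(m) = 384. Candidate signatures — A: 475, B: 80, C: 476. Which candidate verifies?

A

Candidate A: Squares mod 497: 475^1≡475, 475^2≡484, 475^4≡169, 475^8≡232, 475^16≡148, 475^32≡36, 475^64≡302, 475^128≡253, 475^256≡393; 349 = 256 + 64 + 16 + 8 + 4 + 1, so 475^349 ≡ 393·302·148·232·169·475 ≡ 384 (mod 497)
  → matches H(m) = 384
Candidate B: Squares mod 497: 80^1≡80, 80^2≡436, 80^4≡242, 80^8≡415, 80^16≡263, 80^32≡86, 80^64≡438, 80^128≡2, 80^256≡4; 349 = 256 + 64 + 16 + 8 + 4 + 1, so 80^349 ≡ 4·438·263·415·242·80 ≡ 150 (mod 497)
Candidate C: Squares mod 497: 476^1≡476, 476^2≡441, 476^4≡154, 476^8≡357, 476^16≡217, 476^32≡371, 476^64≡469, 476^128≡287, 476^256≡364; 349 = 256 + 64 + 16 + 8 + 4 + 1, so 476^349 ≡ 364·469·217·357·154·476 ≡ 98 (mod 497)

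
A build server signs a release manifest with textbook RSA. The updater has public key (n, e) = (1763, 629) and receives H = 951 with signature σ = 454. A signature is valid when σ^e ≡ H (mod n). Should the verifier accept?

reject

σ^2 ≡ 454^2 = 206116 ≡ 1608
σ^4 ≡ 1608^2 = 2585664 ≡ 1106
σ^8 ≡ 1106^2 = 1223236 ≡ 1477
σ^16 ≡ 1477^2 = 2181529 ≡ 698
σ^32 ≡ 698^2 = 487204 ≡ 616
σ^64 ≡ 616^2 = 379456 ≡ 411
σ^128 ≡ 411^2 = 168921 ≡ 1436
σ^256 ≡ 1436^2 = 2062096 ≡ 1149
σ^512 ≡ 1149^2 = 1320201 ≡ 1477
629 = 512 + 64 + 32 + 16 + 4 + 1, so σ^629 ≡ 1477·411·616·698·1106·454 ≡ 1514 (mod 1763)
The recovered value 1514 does not match the digest 951.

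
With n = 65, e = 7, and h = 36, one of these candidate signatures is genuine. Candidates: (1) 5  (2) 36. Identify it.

Candidate 1: 5^2 = 25; 5^4 ≡ 25^2 = 625 ≡ 40; 7 = 4 + 2 + 1, so 5^7 ≡ 40·25·5 ≡ 60 (mod 65)
Candidate 2: 36^2 = 1296 ≡ 61; 36^4 ≡ 61^2 = 3721 ≡ 16; 7 = 4 + 2 + 1, so 36^7 ≡ 16·61·36 ≡ 36 (mod 65)
  → matches h = 36

2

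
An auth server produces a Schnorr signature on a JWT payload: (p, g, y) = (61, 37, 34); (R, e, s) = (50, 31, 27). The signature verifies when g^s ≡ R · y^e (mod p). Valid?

yes

g^s mod p:
37^2 = 1369 ≡ 27
37^4 ≡ 27^2 = 729 ≡ 58
37^8 ≡ 58^2 = 3364 ≡ 9
37^16 ≡ 9^2 = 81 ≡ 20
27 = 16 + 8 + 2 + 1, so 37^27 ≡ 20·9·27·37 ≡ 53 (mod 61)
R · y^e mod p:
34^2 = 1156 ≡ 58
34^4 ≡ 58^2 = 3364 ≡ 9
34^8 ≡ 9^2 = 81 ≡ 20
34^16 ≡ 20^2 = 400 ≡ 34
31 = 16 + 8 + 4 + 2 + 1, so 34^31 ≡ 34·20·9·58·34 ≡ 34 (mod 61)
50·34 = 1700 ≡ 53 (mod 61)
53 ≡ 53 (mod 61); signature holds.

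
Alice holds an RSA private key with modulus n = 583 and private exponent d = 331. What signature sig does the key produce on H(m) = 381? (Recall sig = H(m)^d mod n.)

(H(m))^331 mod 583 = 579

579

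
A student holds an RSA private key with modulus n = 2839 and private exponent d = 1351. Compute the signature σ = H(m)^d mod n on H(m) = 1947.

869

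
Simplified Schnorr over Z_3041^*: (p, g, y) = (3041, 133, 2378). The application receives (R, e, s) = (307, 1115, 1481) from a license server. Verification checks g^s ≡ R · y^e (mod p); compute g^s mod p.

348

Squares mod 3041: 133^1≡133, 133^2≡2484, 133^4≡67, 133^8≡1448, 133^16≡1455, 133^32≡489, 133^64≡1923, 133^128≡73, 133^256≡2288, 133^512≡1383, 133^1024≡2941
1481 = 1024 + 256 + 128 + 64 + 8 + 1, so 133^1481 ≡ 2941·2288·73·1923·1448·133 ≡ 348 (mod 3041)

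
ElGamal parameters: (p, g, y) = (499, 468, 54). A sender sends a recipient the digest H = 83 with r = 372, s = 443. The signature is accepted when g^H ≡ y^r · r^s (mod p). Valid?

yes

Left side g^H mod p:
Squares mod 499: 468^1≡468, 468^2≡462, 468^4≡371, 468^8≡416, 468^16≡402, 468^32≡427, 468^64≡194
83 = 64 + 16 + 2 + 1, so 468^83 ≡ 194·402·462·468 ≡ 498 (mod 499)
Right side y^r · r^s mod p:
Squares mod 499: 54^1≡54, 54^2≡421, 54^4≡96, 54^8≡234, 54^16≡365, 54^32≡491, 54^64≡64, 54^128≡104, 54^256≡337
372 = 256 + 64 + 32 + 16 + 4, so 54^372 ≡ 337·64·491·365·96 ≡ 124 (mod 499)
Squares mod 499: 372^1≡372, 372^2≡161, 372^4≡472, 372^8≡230, 372^16≡6, 372^32≡36, 372^64≡298, 372^128≡481, 372^256≡324
443 = 256 + 128 + 32 + 16 + 8 + 2 + 1, so 372^443 ≡ 324·481·36·6·230·161·372 ≡ 334 (mod 499)
124·334 = 41416 ≡ 498 (mod 499)
498 ≡ 498 (mod 499), so the signature is genuine.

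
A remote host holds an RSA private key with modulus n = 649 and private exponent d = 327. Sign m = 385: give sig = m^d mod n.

495

Squares mod 649: m^1≡385, m^2≡253, m^4≡407, m^8≡154, m^16≡352, m^32≡594, m^64≡429, m^128≡374, m^256≡341
327 = 256 + 64 + 4 + 2 + 1, so m^327 ≡ 341·429·407·253·385 ≡ 495 (mod 649)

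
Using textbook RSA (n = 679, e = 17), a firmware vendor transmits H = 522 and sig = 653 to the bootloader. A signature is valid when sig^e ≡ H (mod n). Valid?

yes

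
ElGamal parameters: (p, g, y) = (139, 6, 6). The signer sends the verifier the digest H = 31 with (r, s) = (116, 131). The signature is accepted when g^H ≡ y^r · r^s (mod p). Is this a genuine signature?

genuine

Left side g^H mod p:
6^2 = 36
6^4 ≡ 36^2 = 1296 ≡ 45
6^8 ≡ 45^2 = 2025 ≡ 79
6^16 ≡ 79^2 = 6241 ≡ 125
31 = 16 + 8 + 4 + 2 + 1, so 6^31 ≡ 125·79·45·36·6 ≡ 79 (mod 139)
Right side y^r · r^s mod p:
6^2 = 36
6^4 ≡ 36^2 = 1296 ≡ 45
6^8 ≡ 45^2 = 2025 ≡ 79
6^16 ≡ 79^2 = 6241 ≡ 125
6^32 ≡ 125^2 = 15625 ≡ 57
6^64 ≡ 57^2 = 3249 ≡ 52
116 = 64 + 32 + 16 + 4, so 6^116 ≡ 52·57·125·45 ≡ 6 (mod 139)
116^2 = 13456 ≡ 112
116^4 ≡ 112^2 = 12544 ≡ 34
116^8 ≡ 34^2 = 1156 ≡ 44
116^16 ≡ 44^2 = 1936 ≡ 129
116^32 ≡ 129^2 = 16641 ≡ 100
116^64 ≡ 100^2 = 10000 ≡ 131
116^128 ≡ 131^2 = 17161 ≡ 64
131 = 128 + 2 + 1, so 116^131 ≡ 64·112·116 ≡ 129 (mod 139)
6·129 = 774 ≡ 79 (mod 139)
79 ≡ 79 (mod 139), so the signature is genuine.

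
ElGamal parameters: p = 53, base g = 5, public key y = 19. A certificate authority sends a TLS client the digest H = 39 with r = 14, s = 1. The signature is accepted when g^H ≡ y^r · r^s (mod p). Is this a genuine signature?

Left side g^H mod p:
Squares mod 53: 5^1≡5, 5^2≡25, 5^4≡42, 5^8≡15, 5^16≡13, 5^32≡10
39 = 32 + 4 + 2 + 1, so 5^39 ≡ 10·42·25·5 ≡ 30 (mod 53)
Right side y^r · r^s mod p:
Squares mod 53: 19^1≡19, 19^2≡43, 19^4≡47, 19^8≡36
14 = 8 + 4 + 2, so 19^14 ≡ 36·47·43 ≡ 40 (mod 53)
14^1 mod 53 = 14
40·14 = 560 ≡ 30 (mod 53)
30 ≡ 30 (mod 53), so the signature is genuine.

genuine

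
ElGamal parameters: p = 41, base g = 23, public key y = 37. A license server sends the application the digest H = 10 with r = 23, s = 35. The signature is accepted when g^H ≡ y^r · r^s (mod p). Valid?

Left side g^H mod p:
23^2 = 529 ≡ 37
23^4 ≡ 37^2 = 1369 ≡ 16
23^8 ≡ 16^2 = 256 ≡ 10
10 = 8 + 2, so 23^10 ≡ 10·37 ≡ 1 (mod 41)
Right side y^r · r^s mod p:
37^2 = 1369 ≡ 16
37^4 ≡ 16^2 = 256 ≡ 10
37^8 ≡ 10^2 = 100 ≡ 18
37^16 ≡ 18^2 = 324 ≡ 37
23 = 16 + 4 + 2 + 1, so 37^23 ≡ 37·10·16·37 ≡ 18 (mod 41)
23^2 = 529 ≡ 37
23^4 ≡ 37^2 = 1369 ≡ 16
23^8 ≡ 16^2 = 256 ≡ 10
23^16 ≡ 10^2 = 100 ≡ 18
23^32 ≡ 18^2 = 324 ≡ 37
35 = 32 + 2 + 1, so 23^35 ≡ 37·37·23 ≡ 40 (mod 41)
18·40 = 720 ≡ 23 (mod 41)
1 ≠ 23, so verification fails.

no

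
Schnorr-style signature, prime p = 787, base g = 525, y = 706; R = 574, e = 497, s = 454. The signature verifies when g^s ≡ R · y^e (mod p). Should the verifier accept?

g^s mod p:
525^2 = 275625 ≡ 175
525^4 ≡ 175^2 = 30625 ≡ 719
525^8 ≡ 719^2 = 516961 ≡ 689
525^16 ≡ 689^2 = 474721 ≡ 160
525^32 ≡ 160^2 = 25600 ≡ 416
525^64 ≡ 416^2 = 173056 ≡ 703
525^128 ≡ 703^2 = 494209 ≡ 760
525^256 ≡ 760^2 = 577600 ≡ 729
454 = 256 + 128 + 64 + 4 + 2, so 525^454 ≡ 729·760·703·719·175 ≡ 694 (mod 787)
R · y^e mod p:
706^2 = 498436 ≡ 265
706^4 ≡ 265^2 = 70225 ≡ 182
706^8 ≡ 182^2 = 33124 ≡ 70
706^16 ≡ 70^2 = 4900 ≡ 178
706^32 ≡ 178^2 = 31684 ≡ 204
706^64 ≡ 204^2 = 41616 ≡ 692
706^128 ≡ 692^2 = 478864 ≡ 368
706^256 ≡ 368^2 = 135424 ≡ 60
497 = 256 + 128 + 64 + 32 + 16 + 1, so 706^497 ≡ 60·368·692·204·178·706 ≡ 599 (mod 787)
574·599 = 343826 ≡ 694 (mod 787)
694 ≡ 694 (mod 787); signature holds.

accept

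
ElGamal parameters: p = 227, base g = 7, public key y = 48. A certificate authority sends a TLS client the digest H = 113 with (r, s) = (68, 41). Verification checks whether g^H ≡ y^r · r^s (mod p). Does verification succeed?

Left side g^H mod p:
7^2 = 49
7^4 ≡ 49^2 = 2401 ≡ 131
7^8 ≡ 131^2 = 17161 ≡ 136
7^16 ≡ 136^2 = 18496 ≡ 109
7^32 ≡ 109^2 = 11881 ≡ 77
7^64 ≡ 77^2 = 5929 ≡ 27
113 = 64 + 32 + 16 + 1, so 7^113 ≡ 27·77·109·7 ≡ 1 (mod 227)
Right side y^r · r^s mod p:
48^2 = 2304 ≡ 34
48^4 ≡ 34^2 = 1156 ≡ 21
48^8 ≡ 21^2 = 441 ≡ 214
48^16 ≡ 214^2 = 45796 ≡ 169
48^32 ≡ 169^2 = 28561 ≡ 186
48^64 ≡ 186^2 = 34596 ≡ 92
68 = 64 + 4, so 48^68 ≡ 92·21 ≡ 116 (mod 227)
68^2 = 4624 ≡ 84
68^4 ≡ 84^2 = 7056 ≡ 19
68^8 ≡ 19^2 = 361 ≡ 134
68^16 ≡ 134^2 = 17956 ≡ 23
68^32 ≡ 23^2 = 529 ≡ 75
41 = 32 + 8 + 1, so 68^41 ≡ 75·134·68 ≡ 130 (mod 227)
116·130 = 15080 ≡ 98 (mod 227)
1 ≠ 98, so verification fails.

fails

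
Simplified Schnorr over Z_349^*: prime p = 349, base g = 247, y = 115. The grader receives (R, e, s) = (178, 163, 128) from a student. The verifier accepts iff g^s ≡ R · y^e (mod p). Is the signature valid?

g^s mod p:
247^2 = 61009 ≡ 283
247^4 ≡ 283^2 = 80089 ≡ 168
247^8 ≡ 168^2 = 28224 ≡ 304
247^16 ≡ 304^2 = 92416 ≡ 280
247^32 ≡ 280^2 = 78400 ≡ 224
247^64 ≡ 224^2 = 50176 ≡ 269
247^128 ≡ 269^2 = 72361 ≡ 118
R · y^e mod p:
115^2 = 13225 ≡ 312
115^4 ≡ 312^2 = 97344 ≡ 322
115^8 ≡ 322^2 = 103684 ≡ 31
115^16 ≡ 31^2 = 961 ≡ 263
115^32 ≡ 263^2 = 69169 ≡ 67
115^64 ≡ 67^2 = 4489 ≡ 301
115^128 ≡ 301^2 = 90601 ≡ 210
163 = 128 + 32 + 2 + 1, so 115^163 ≡ 210·67·312·115 ≡ 308 (mod 349)
178·308 = 54824 ≡ 31 (mod 349)
118 ≠ 31; the check fails.

invalid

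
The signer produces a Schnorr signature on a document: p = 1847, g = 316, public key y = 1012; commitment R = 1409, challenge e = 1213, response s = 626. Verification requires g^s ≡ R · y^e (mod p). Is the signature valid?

invalid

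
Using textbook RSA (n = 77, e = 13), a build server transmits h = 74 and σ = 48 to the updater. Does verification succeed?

σ^2 ≡ 48^2 = 2304 ≡ 71
σ^4 ≡ 71^2 = 5041 ≡ 36
σ^8 ≡ 36^2 = 1296 ≡ 64
13 = 8 + 4 + 1, so σ^13 ≡ 64·36·48 ≡ 20 (mod 77)
σ^13 mod 77 = 20, but h = 74.

fails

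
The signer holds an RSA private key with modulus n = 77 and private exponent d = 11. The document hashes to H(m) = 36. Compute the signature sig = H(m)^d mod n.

36

Squares mod 77: (H(m))^1≡36, (H(m))^2≡64, (H(m))^4≡15, (H(m))^8≡71
11 = 8 + 2 + 1, so (H(m))^11 ≡ 71·64·36 ≡ 36 (mod 77)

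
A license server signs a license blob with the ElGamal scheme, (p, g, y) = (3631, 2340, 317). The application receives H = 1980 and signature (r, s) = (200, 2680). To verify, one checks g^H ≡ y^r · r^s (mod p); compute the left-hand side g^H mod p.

2340^2 = 5475600 ≡ 52
2340^4 ≡ 52^2 = 2704
2340^8 ≡ 2704^2 = 7311616 ≡ 2413
2340^16 ≡ 2413^2 = 5822569 ≡ 2076
2340^32 ≡ 2076^2 = 4309776 ≡ 3410
2340^64 ≡ 3410^2 = 11628100 ≡ 1638
2340^128 ≡ 1638^2 = 2683044 ≡ 3366
2340^256 ≡ 3366^2 = 11329956 ≡ 1236
2340^512 ≡ 1236^2 = 1527696 ≡ 2676
2340^1024 ≡ 2676^2 = 7160976 ≡ 644
1980 = 1024 + 512 + 256 + 128 + 32 + 16 + 8 + 4, so 2340^1980 ≡ 644·2676·1236·3366·3410·2076·2413·2704 ≡ 2684 (mod 3631)

2684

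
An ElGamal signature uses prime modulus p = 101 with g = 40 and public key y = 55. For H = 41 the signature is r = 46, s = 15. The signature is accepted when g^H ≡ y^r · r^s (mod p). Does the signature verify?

verifies

Left side g^H mod p:
Squares mod 101: 40^1≡40, 40^2≡85, 40^4≡54, 40^8≡88, 40^16≡68, 40^32≡79
41 = 32 + 8 + 1, so 40^41 ≡ 79·88·40 ≡ 27 (mod 101)
Right side y^r · r^s mod p:
Squares mod 101: 55^1≡55, 55^2≡96, 55^4≡25, 55^8≡19, 55^16≡58, 55^32≡31
46 = 32 + 8 + 4 + 2, so 55^46 ≡ 31·19·25·96 ≡ 4 (mod 101)
Squares mod 101: 46^1≡46, 46^2≡96, 46^4≡25, 46^8≡19
15 = 8 + 4 + 2 + 1, so 46^15 ≡ 19·25·96·46 ≡ 32 (mod 101)
4·32 = 128 ≡ 27 (mod 101)
27 ≡ 27 (mod 101), so the signature is genuine.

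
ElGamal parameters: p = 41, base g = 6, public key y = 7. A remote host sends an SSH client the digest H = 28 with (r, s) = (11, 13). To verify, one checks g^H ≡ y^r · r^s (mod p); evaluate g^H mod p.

31

Squares mod 41: 6^1≡6, 6^2≡36, 6^4≡25, 6^8≡10, 6^16≡18
28 = 16 + 8 + 4, so 6^28 ≡ 18·10·25 ≡ 31 (mod 41)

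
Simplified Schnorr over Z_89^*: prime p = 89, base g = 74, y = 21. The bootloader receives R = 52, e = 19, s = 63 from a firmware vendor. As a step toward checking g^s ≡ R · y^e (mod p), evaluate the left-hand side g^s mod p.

43

74^2 = 5476 ≡ 47
74^4 ≡ 47^2 = 2209 ≡ 73
74^8 ≡ 73^2 = 5329 ≡ 78
74^16 ≡ 78^2 = 6084 ≡ 32
74^32 ≡ 32^2 = 1024 ≡ 45
63 = 32 + 16 + 8 + 4 + 2 + 1, so 74^63 ≡ 45·32·78·73·47·74 ≡ 43 (mod 89)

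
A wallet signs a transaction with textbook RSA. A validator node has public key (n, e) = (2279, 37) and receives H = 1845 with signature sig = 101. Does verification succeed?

fails

sig^2 ≡ 101^2 = 10201 ≡ 1085
sig^4 ≡ 1085^2 = 1177225 ≡ 1261
sig^8 ≡ 1261^2 = 1590121 ≡ 1658
sig^16 ≡ 1658^2 = 2748964 ≡ 490
sig^32 ≡ 490^2 = 240100 ≡ 805
37 = 32 + 4 + 1, so sig^37 ≡ 805·1261·101 ≡ 232 (mod 2279)
sig^37 mod 2279 = 232, but H = 1845.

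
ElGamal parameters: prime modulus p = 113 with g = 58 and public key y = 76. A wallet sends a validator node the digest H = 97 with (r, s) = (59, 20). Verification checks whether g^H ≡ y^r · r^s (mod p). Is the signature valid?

Left side g^H mod p:
58^2 = 3364 ≡ 87
58^4 ≡ 87^2 = 7569 ≡ 111
58^8 ≡ 111^2 = 12321 ≡ 4
58^16 ≡ 4^2 = 16
58^32 ≡ 16^2 = 256 ≡ 30
58^64 ≡ 30^2 = 900 ≡ 109
97 = 64 + 32 + 1, so 58^97 ≡ 109·30·58 ≡ 46 (mod 113)
Right side y^r · r^s mod p:
76^2 = 5776 ≡ 13
76^4 ≡ 13^2 = 169 ≡ 56
76^8 ≡ 56^2 = 3136 ≡ 85
76^16 ≡ 85^2 = 7225 ≡ 106
76^32 ≡ 106^2 = 11236 ≡ 49
59 = 32 + 16 + 8 + 2 + 1, so 76^59 ≡ 49·106·85·13·76 ≡ 29 (mod 113)
59^2 = 3481 ≡ 91
59^4 ≡ 91^2 = 8281 ≡ 32
59^8 ≡ 32^2 = 1024 ≡ 7
59^16 ≡ 7^2 = 49
20 = 16 + 4, so 59^20 ≡ 49·32 ≡ 99 (mod 113)
29·99 = 2871 ≡ 46 (mod 113)
46 ≡ 46 (mod 113), so the signature is genuine.

valid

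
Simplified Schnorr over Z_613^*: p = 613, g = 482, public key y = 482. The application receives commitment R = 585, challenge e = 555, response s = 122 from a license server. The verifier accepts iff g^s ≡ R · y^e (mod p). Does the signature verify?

g^s mod p:
482^2 = 232324 ≡ 610
482^4 ≡ 610^2 = 372100 ≡ 9
482^8 ≡ 9^2 = 81
482^16 ≡ 81^2 = 6561 ≡ 431
482^32 ≡ 431^2 = 185761 ≡ 22
482^64 ≡ 22^2 = 484
122 = 64 + 32 + 16 + 8 + 2, so 482^122 ≡ 484·22·431·81·610 ≡ 201 (mod 613)
R · y^e mod p:
482^2 = 232324 ≡ 610
482^4 ≡ 610^2 = 372100 ≡ 9
482^8 ≡ 9^2 = 81
482^16 ≡ 81^2 = 6561 ≡ 431
482^32 ≡ 431^2 = 185761 ≡ 22
482^64 ≡ 22^2 = 484
482^128 ≡ 484^2 = 234256 ≡ 90
482^256 ≡ 90^2 = 8100 ≡ 131
482^512 ≡ 131^2 = 17161 ≡ 610
555 = 512 + 32 + 8 + 2 + 1, so 482^555 ≡ 610·22·81·610·482 ≡ 386 (mod 613)
585·386 = 225810 ≡ 226 (mod 613)
201 ≠ 226; the check fails.

does not verify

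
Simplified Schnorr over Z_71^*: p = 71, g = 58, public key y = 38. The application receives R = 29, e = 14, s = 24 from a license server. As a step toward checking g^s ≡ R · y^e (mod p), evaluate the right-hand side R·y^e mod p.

3

38^2 = 1444 ≡ 24
38^4 ≡ 24^2 = 576 ≡ 8
38^8 ≡ 8^2 = 64
14 = 8 + 4 + 2, so 38^14 ≡ 64·8·24 ≡ 5 (mod 71)
R · y^e ≡ 29·5 = 145 ≡ 3 (mod 71)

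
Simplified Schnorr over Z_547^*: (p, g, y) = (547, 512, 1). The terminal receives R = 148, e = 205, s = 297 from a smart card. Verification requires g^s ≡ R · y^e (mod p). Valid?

yes

g^s mod p:
512^2 = 262144 ≡ 131
512^4 ≡ 131^2 = 17161 ≡ 204
512^8 ≡ 204^2 = 41616 ≡ 44
512^16 ≡ 44^2 = 1936 ≡ 295
512^32 ≡ 295^2 = 87025 ≡ 52
512^64 ≡ 52^2 = 2704 ≡ 516
512^128 ≡ 516^2 = 266256 ≡ 414
512^256 ≡ 414^2 = 171396 ≡ 185
297 = 256 + 32 + 8 + 1, so 512^297 ≡ 185·52·44·512 ≡ 148 (mod 547)
R · y^e mod p:
1^2 = 1
1^4 ≡ 1^2 = 1
1^8 ≡ 1^2 = 1
1^16 ≡ 1^2 = 1
1^32 ≡ 1^2 = 1
1^64 ≡ 1^2 = 1
1^128 ≡ 1^2 = 1
205 = 128 + 64 + 8 + 4 + 1, so 1^205 ≡ 1·1·1·1·1 ≡ 1 (mod 547)
148·1 = 148 ≡ 148 (mod 547)
148 ≡ 148 (mod 547); signature holds.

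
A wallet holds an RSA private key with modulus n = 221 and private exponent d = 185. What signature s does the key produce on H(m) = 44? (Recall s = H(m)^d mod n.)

(H(m))^2 ≡ 44^2 = 1936 ≡ 168
(H(m))^4 ≡ 168^2 = 28224 ≡ 157
(H(m))^8 ≡ 157^2 = 24649 ≡ 118
(H(m))^16 ≡ 118^2 = 13924 ≡ 1
(H(m))^32 ≡ 1^2 = 1
(H(m))^64 ≡ 1^2 = 1
(H(m))^128 ≡ 1^2 = 1
185 = 128 + 32 + 16 + 8 + 1, so (H(m))^185 ≡ 1·1·1·118·44 ≡ 109 (mod 221)

109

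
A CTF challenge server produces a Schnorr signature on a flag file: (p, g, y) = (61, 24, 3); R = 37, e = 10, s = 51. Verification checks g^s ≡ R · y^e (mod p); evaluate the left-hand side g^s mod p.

Squares mod 61: 24^1≡24, 24^2≡27, 24^4≡58, 24^8≡9, 24^16≡20, 24^32≡34
51 = 32 + 16 + 2 + 1, so 24^51 ≡ 34·20·27·24 ≡ 37 (mod 61)

37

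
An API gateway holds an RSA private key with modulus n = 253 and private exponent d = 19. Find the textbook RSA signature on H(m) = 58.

169

(H(m))^2 ≡ 58^2 = 3364 ≡ 75
(H(m))^4 ≡ 75^2 = 5625 ≡ 59
(H(m))^8 ≡ 59^2 = 3481 ≡ 192
(H(m))^16 ≡ 192^2 = 36864 ≡ 179
19 = 16 + 2 + 1, so (H(m))^19 ≡ 179·75·58 ≡ 169 (mod 253)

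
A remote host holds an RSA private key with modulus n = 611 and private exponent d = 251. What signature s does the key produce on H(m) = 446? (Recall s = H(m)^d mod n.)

231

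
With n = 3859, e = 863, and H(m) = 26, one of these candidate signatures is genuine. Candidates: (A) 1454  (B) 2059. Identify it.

Candidate A: 1454^2 = 2114116 ≡ 3243; 1454^4 ≡ 3243^2 = 10517049 ≡ 1274; 1454^8 ≡ 1274^2 = 1623076 ≡ 2296; 1454^16 ≡ 2296^2 = 5271616 ≡ 222; 1454^32 ≡ 222^2 = 49284 ≡ 2976; 1454^64 ≡ 2976^2 = 8856576 ≡ 171; 1454^128 ≡ 171^2 = 29241 ≡ 2228; 1454^256 ≡ 2228^2 = 4963984 ≡ 1310; 1454^512 ≡ 1310^2 = 1716100 ≡ 2704; 863 = 512 + 256 + 64 + 16 + 8 + 4 + 2 + 1, so 1454^863 ≡ 2704·1310·171·222·2296·1274·3243·1454 ≡ 3538 (mod 3859)
Candidate B: 2059^2 = 4239481 ≡ 2299; 2059^4 ≡ 2299^2 = 5285401 ≡ 2430; 2059^8 ≡ 2430^2 = 5904900 ≡ 630; 2059^16 ≡ 630^2 = 396900 ≡ 3282; 2059^32 ≡ 3282^2 = 10771524 ≡ 1055; 2059^64 ≡ 1055^2 = 1113025 ≡ 1633; 2059^128 ≡ 1633^2 = 2666689 ≡ 120; 2059^256 ≡ 120^2 = 14400 ≡ 2823; 2059^512 ≡ 2823^2 = 7969329 ≡ 494; 863 = 512 + 256 + 64 + 16 + 8 + 4 + 2 + 1, so 2059^863 ≡ 494·2823·1633·3282·630·2430·2299·2059 ≡ 26 (mod 3859)
  → matches H(m) = 26

B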